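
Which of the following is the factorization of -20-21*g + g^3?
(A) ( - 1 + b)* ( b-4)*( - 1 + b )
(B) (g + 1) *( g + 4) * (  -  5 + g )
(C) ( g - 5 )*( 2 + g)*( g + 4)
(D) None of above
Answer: B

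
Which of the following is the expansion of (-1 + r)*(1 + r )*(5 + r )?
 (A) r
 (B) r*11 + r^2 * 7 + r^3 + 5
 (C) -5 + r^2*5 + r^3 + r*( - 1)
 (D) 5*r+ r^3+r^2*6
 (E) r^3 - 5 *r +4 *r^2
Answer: C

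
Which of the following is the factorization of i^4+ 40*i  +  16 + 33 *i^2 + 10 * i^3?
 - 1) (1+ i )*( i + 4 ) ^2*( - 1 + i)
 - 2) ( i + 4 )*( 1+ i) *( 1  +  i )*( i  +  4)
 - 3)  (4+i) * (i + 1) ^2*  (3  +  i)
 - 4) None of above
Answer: 2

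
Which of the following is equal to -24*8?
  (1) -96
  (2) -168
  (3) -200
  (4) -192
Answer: 4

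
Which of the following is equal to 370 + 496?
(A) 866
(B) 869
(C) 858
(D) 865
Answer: A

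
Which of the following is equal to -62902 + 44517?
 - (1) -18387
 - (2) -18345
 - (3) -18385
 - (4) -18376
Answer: 3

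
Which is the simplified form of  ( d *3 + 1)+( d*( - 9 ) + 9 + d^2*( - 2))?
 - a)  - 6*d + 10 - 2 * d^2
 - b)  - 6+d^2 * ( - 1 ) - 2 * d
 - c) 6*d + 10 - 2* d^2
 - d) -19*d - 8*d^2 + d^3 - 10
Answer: a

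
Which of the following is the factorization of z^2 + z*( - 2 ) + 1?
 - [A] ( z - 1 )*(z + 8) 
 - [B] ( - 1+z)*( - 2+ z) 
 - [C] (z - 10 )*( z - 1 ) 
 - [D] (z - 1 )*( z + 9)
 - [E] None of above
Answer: E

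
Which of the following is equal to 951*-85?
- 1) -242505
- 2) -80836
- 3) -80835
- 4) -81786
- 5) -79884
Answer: 3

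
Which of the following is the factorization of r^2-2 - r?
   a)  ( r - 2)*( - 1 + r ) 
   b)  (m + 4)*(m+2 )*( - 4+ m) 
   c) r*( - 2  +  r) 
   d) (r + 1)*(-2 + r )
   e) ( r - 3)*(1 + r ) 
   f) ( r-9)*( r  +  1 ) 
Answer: d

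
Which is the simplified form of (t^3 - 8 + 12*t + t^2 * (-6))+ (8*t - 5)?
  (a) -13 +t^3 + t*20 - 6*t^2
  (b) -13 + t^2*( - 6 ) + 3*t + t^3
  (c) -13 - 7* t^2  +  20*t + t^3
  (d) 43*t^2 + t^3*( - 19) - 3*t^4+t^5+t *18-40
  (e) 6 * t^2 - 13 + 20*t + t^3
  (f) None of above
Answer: a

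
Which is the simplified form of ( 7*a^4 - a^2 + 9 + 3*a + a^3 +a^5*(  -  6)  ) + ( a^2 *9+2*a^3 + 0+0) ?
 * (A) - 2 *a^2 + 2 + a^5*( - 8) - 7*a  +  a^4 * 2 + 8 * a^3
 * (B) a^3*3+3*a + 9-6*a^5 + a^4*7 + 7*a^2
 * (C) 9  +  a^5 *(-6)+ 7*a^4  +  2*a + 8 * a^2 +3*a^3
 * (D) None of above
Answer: D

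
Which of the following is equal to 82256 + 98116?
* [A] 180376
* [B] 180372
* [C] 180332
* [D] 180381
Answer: B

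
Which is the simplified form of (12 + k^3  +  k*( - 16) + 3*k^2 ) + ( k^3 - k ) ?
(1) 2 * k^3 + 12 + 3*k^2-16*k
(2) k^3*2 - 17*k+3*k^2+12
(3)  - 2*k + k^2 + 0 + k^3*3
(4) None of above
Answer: 2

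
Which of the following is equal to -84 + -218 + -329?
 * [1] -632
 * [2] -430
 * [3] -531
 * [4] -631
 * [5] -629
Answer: 4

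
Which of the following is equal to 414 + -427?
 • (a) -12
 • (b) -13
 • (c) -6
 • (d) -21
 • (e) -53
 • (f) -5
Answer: b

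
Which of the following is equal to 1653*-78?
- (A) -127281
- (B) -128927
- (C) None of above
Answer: C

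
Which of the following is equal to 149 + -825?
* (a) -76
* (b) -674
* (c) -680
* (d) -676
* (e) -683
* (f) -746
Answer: d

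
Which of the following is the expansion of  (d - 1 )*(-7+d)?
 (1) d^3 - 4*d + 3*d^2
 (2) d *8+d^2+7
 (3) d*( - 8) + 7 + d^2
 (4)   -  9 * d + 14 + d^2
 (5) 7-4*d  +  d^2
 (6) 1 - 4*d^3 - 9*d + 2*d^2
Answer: 3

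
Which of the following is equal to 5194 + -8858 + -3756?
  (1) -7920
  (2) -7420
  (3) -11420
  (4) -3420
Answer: 2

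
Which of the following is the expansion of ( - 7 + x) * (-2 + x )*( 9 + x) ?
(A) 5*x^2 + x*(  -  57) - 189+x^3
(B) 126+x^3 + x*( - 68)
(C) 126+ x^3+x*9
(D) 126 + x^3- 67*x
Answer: D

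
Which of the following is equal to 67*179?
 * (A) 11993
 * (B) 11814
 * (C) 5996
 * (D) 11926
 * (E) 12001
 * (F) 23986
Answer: A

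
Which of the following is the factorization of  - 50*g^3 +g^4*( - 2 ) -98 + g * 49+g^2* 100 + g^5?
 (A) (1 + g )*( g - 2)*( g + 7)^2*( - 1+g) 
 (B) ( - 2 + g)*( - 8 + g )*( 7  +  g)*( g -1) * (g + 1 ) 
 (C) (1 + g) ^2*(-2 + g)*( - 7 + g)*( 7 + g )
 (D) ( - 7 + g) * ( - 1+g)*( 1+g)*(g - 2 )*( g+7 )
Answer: D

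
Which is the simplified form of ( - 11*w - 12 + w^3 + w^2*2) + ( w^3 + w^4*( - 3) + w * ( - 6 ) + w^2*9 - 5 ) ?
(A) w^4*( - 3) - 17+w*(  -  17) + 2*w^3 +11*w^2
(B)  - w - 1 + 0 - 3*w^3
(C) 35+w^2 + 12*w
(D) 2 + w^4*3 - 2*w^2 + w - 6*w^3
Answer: A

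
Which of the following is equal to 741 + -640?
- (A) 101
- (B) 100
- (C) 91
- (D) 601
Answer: A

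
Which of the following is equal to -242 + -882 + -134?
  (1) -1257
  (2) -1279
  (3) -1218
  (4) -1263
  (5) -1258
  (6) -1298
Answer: 5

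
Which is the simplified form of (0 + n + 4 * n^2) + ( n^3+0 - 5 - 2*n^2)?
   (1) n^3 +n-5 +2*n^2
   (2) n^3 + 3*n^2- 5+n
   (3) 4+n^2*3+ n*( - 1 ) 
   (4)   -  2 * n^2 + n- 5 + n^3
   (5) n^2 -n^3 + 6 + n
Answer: 1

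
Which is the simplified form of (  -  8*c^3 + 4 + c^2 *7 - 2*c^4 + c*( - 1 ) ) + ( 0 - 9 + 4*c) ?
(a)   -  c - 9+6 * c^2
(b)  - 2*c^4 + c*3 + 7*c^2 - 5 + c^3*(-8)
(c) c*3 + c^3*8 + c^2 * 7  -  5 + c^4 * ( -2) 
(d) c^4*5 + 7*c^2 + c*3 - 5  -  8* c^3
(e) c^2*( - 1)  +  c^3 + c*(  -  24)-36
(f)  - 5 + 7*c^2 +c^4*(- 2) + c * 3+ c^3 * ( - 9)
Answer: b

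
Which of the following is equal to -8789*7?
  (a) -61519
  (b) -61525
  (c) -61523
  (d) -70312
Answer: c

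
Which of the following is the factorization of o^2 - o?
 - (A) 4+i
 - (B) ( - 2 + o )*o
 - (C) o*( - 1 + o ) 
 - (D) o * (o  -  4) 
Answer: C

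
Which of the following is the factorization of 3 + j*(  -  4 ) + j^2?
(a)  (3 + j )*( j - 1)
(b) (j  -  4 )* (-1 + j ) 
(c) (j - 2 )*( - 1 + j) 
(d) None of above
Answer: d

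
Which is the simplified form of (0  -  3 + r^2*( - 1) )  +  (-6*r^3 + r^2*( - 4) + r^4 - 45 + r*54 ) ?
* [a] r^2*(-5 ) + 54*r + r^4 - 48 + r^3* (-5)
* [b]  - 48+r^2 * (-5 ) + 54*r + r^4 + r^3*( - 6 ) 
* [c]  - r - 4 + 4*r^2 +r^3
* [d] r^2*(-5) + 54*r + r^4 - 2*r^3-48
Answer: b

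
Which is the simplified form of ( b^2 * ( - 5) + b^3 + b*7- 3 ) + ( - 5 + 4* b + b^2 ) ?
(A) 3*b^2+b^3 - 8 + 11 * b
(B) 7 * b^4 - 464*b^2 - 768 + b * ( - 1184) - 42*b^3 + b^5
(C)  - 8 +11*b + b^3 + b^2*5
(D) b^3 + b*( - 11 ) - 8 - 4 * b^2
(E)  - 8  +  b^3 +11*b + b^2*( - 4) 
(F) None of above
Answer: E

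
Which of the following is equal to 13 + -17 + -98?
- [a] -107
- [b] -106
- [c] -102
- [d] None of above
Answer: c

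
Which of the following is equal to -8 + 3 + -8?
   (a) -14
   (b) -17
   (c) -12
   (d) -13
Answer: d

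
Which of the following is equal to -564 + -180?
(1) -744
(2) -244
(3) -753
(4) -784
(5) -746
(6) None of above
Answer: 1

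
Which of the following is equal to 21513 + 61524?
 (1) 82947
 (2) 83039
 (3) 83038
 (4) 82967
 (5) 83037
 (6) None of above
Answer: 5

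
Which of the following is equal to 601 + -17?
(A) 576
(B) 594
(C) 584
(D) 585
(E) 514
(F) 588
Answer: C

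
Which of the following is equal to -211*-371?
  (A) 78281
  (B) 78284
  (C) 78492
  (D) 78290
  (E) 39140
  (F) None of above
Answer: A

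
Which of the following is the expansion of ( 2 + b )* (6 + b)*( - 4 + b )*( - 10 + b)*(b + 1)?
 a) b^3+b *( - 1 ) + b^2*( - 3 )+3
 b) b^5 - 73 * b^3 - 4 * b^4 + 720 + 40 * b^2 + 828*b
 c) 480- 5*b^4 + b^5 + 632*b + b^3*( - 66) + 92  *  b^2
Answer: c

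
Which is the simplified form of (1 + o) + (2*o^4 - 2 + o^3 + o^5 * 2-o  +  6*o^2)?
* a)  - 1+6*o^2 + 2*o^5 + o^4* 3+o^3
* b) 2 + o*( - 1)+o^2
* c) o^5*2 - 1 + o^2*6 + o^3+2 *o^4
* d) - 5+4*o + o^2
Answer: c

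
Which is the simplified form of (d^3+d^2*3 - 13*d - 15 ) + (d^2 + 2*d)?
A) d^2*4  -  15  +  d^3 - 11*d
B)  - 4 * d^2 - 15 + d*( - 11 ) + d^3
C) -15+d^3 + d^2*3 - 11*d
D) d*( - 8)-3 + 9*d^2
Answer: A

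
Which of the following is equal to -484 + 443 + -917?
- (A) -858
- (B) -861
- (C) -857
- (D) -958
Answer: D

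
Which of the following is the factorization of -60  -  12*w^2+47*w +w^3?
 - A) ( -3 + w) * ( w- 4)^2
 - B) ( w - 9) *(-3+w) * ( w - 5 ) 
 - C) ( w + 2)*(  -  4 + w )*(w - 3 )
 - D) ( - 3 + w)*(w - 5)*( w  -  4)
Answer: D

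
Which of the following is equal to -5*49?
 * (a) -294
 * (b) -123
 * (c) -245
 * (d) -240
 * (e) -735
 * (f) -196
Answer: c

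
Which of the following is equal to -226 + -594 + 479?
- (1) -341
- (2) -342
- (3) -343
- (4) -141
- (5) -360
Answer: 1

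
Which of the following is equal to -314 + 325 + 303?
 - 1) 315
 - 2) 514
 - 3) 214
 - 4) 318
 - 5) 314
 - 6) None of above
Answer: 5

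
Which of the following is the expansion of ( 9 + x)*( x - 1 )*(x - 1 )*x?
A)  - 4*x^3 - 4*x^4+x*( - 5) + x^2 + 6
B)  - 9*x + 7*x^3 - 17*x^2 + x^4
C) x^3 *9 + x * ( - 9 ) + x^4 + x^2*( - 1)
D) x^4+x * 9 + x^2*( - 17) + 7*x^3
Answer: D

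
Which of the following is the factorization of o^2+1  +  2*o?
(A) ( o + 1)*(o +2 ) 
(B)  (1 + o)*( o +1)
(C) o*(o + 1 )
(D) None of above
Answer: B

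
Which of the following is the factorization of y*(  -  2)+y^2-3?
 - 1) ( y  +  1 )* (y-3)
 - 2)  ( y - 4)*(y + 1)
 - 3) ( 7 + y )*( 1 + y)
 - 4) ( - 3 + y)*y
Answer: 1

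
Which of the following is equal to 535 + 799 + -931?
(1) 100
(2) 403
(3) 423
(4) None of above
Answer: 2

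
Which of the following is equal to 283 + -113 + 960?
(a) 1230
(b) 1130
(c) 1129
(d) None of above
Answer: b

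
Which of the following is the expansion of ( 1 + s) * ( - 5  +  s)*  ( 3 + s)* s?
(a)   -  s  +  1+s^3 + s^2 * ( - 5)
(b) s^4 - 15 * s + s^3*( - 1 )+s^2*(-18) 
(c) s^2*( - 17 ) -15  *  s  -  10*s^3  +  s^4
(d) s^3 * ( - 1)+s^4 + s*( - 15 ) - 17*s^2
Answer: d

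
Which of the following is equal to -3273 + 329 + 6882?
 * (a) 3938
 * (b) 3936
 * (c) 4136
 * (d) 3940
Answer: a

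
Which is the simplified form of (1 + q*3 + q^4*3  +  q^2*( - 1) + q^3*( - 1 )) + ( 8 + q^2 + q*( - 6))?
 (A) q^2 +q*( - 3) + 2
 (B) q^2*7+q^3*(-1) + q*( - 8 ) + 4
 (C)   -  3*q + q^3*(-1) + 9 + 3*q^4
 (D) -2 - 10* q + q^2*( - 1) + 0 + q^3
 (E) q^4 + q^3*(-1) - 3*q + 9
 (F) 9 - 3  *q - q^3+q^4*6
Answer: C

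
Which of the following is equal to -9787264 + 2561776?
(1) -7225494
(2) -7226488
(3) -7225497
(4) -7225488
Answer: 4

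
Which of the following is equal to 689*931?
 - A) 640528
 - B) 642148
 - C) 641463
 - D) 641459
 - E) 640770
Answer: D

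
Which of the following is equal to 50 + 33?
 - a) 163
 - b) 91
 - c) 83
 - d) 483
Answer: c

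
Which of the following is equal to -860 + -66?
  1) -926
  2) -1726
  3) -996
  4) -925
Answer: 1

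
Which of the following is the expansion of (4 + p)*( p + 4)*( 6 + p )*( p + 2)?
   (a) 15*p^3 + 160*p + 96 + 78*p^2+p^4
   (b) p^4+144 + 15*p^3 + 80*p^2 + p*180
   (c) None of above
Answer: c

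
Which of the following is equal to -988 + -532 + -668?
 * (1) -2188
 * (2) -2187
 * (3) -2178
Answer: 1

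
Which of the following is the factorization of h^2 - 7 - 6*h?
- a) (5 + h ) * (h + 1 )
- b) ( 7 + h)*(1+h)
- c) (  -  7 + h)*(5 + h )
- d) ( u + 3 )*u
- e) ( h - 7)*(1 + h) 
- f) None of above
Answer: e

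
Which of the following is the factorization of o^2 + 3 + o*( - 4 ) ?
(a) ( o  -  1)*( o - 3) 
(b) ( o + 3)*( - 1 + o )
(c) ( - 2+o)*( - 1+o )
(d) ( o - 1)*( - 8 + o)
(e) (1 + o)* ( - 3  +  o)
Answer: a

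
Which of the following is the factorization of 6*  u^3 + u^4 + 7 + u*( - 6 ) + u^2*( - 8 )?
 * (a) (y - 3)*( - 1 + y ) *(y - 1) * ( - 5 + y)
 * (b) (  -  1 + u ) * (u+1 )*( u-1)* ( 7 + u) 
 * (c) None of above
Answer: b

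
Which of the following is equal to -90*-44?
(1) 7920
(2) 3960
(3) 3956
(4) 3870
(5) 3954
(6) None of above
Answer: 2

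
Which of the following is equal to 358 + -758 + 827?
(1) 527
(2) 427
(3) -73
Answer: 2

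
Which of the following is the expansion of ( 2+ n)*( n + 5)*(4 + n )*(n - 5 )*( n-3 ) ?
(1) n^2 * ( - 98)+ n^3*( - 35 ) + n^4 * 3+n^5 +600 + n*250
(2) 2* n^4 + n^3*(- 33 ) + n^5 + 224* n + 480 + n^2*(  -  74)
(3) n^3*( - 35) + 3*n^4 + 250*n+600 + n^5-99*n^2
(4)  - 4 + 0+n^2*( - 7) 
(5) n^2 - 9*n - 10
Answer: 3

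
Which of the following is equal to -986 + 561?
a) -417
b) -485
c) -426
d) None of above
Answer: d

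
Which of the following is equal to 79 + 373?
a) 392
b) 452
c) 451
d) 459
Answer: b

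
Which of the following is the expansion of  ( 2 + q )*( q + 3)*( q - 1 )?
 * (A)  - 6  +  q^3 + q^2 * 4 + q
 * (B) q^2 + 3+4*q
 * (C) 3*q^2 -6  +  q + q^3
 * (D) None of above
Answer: A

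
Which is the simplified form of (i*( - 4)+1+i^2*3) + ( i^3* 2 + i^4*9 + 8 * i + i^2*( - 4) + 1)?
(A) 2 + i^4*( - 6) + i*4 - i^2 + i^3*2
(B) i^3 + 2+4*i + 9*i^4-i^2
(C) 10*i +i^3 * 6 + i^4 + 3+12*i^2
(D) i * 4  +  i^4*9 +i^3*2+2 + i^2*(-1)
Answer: D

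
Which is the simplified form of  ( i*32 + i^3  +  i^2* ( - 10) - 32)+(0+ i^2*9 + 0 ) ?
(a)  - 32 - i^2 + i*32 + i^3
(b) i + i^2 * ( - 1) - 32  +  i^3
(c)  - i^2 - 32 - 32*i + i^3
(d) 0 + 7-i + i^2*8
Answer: a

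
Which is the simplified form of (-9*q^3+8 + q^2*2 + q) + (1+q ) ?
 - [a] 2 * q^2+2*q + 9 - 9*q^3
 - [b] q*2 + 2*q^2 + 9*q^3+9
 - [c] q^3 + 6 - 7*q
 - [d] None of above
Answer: a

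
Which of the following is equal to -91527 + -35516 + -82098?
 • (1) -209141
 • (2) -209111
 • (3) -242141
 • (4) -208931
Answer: 1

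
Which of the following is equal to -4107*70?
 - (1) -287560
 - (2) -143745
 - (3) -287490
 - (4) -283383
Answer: 3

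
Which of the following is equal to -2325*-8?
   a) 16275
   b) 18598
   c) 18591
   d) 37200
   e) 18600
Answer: e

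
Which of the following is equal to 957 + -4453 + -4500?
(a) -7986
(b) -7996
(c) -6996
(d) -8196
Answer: b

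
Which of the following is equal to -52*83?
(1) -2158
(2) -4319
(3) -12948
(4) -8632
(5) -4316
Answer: 5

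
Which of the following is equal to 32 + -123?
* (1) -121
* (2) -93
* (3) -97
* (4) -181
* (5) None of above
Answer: 5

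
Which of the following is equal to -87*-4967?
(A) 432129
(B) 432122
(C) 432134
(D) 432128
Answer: A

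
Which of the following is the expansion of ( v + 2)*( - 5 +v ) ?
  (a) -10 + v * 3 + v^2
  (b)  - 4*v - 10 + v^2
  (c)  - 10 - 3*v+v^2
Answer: c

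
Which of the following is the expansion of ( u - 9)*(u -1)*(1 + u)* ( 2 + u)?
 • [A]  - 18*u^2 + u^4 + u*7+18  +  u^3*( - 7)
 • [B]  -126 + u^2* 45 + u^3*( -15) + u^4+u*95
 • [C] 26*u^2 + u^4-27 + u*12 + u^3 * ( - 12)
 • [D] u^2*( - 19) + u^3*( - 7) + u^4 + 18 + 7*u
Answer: D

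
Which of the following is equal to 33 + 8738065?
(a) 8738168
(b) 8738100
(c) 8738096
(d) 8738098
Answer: d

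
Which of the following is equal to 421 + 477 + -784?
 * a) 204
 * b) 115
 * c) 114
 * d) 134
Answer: c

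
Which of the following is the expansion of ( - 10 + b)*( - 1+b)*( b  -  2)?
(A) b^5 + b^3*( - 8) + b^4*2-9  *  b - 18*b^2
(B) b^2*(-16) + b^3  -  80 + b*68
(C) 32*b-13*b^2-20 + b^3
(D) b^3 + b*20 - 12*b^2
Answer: C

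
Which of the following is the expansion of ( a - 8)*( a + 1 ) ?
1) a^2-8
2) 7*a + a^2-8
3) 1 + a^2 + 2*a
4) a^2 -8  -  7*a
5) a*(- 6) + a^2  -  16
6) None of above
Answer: 4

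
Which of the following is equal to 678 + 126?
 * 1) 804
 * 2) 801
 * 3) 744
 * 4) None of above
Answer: 1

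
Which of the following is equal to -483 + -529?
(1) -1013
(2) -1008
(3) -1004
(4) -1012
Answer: 4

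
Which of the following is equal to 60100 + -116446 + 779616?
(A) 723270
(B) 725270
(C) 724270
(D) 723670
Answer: A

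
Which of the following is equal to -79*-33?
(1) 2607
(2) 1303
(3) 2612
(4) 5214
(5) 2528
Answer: 1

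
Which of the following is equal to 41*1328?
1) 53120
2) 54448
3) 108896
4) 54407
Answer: 2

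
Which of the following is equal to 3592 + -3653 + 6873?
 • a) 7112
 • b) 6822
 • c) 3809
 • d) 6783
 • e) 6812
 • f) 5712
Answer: e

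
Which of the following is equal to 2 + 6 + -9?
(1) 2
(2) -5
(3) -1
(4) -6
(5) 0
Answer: 3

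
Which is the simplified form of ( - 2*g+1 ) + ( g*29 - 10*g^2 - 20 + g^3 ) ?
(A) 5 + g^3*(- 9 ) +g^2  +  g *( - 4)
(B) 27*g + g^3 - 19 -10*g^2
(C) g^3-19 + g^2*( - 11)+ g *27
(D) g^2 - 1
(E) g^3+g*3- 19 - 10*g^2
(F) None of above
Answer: B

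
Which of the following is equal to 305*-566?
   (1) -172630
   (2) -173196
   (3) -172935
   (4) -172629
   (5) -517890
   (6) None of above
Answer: 1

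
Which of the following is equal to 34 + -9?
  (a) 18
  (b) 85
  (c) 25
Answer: c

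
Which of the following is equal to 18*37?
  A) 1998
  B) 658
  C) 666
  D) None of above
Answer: C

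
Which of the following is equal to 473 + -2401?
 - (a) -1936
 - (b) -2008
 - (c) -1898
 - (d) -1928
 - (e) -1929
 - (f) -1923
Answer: d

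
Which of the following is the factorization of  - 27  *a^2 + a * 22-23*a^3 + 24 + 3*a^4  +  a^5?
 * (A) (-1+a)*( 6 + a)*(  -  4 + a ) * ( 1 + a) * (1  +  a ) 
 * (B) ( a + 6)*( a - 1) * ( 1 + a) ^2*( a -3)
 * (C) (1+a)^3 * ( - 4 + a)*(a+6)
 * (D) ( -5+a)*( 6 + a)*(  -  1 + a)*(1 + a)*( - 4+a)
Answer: A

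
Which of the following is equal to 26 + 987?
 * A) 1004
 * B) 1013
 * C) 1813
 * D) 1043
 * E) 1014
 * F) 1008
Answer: B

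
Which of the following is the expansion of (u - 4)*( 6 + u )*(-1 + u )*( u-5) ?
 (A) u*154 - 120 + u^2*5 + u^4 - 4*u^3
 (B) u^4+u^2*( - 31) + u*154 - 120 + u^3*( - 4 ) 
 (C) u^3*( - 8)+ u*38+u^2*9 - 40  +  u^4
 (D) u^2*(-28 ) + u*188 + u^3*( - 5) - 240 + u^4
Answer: B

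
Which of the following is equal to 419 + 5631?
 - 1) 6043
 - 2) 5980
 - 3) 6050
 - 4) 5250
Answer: 3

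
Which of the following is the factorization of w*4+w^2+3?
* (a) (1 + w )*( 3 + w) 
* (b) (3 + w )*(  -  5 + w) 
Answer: a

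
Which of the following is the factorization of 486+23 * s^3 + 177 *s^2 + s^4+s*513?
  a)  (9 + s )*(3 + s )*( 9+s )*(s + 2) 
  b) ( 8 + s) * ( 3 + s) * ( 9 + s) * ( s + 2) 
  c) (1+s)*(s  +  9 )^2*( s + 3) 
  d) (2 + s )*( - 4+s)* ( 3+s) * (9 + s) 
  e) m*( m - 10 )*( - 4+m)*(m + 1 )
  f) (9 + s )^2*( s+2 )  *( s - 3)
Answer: a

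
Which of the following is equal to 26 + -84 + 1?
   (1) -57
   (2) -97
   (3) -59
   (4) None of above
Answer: 1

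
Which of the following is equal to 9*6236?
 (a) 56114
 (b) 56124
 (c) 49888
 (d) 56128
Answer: b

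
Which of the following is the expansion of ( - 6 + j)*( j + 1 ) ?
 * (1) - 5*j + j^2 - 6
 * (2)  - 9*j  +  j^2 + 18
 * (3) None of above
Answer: 1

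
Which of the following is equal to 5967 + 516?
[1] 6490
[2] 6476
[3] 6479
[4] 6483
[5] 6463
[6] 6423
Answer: 4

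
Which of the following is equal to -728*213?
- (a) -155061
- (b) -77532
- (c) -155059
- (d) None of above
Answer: d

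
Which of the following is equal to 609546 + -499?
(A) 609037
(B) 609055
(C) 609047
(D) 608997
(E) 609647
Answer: C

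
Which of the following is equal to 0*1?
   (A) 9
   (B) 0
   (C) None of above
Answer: B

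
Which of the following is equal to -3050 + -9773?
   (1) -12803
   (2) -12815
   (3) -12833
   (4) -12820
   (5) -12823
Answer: 5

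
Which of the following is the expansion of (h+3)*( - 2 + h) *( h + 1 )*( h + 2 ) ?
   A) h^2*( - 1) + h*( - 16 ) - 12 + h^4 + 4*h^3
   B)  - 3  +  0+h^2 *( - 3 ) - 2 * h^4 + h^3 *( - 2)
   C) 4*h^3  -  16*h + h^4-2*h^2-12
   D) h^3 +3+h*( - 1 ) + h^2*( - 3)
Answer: A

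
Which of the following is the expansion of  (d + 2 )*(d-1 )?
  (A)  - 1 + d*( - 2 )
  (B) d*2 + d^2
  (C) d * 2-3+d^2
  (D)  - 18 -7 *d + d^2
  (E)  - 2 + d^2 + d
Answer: E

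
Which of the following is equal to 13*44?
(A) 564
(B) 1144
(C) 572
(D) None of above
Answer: C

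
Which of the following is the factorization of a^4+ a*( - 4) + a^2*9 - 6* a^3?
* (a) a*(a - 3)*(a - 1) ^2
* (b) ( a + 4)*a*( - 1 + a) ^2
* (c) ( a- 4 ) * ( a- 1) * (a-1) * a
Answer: c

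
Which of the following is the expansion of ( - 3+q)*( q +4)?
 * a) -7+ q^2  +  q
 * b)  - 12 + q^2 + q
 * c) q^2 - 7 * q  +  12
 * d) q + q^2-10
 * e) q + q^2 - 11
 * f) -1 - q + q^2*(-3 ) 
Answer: b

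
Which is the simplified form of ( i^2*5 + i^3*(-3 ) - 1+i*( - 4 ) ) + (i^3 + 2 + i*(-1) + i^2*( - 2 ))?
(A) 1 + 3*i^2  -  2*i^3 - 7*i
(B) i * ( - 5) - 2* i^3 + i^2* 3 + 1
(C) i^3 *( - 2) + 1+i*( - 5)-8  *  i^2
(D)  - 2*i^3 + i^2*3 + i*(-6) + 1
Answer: B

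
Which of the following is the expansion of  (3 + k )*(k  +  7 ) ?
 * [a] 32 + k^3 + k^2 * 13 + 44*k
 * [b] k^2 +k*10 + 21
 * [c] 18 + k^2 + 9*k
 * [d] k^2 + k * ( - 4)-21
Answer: b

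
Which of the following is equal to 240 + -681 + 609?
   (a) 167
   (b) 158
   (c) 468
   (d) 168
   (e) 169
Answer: d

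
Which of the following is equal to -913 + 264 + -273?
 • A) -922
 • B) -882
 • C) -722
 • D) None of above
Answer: A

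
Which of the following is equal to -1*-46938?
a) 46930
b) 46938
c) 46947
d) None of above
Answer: b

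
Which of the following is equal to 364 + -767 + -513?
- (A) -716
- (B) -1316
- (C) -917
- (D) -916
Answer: D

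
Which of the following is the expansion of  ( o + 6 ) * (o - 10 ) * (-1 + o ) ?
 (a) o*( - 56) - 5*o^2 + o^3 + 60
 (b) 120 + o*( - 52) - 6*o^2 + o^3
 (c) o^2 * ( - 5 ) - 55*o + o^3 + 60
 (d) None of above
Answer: a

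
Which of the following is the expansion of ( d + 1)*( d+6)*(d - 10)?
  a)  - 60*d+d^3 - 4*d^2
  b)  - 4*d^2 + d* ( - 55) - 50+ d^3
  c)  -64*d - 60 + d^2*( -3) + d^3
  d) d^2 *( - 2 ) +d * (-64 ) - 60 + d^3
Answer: c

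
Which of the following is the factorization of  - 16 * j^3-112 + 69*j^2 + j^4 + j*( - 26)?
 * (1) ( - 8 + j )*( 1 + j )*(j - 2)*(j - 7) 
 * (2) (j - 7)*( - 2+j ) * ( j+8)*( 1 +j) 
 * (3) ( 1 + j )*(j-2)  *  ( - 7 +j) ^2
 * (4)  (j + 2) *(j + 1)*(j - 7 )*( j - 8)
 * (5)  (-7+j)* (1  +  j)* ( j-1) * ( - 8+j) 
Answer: 1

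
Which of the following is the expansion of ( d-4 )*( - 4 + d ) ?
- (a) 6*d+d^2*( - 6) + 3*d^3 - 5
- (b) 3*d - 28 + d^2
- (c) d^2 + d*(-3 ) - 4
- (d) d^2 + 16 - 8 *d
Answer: d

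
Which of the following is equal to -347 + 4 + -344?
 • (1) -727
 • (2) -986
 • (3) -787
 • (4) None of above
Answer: 4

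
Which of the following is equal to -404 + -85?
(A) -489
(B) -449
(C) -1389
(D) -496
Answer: A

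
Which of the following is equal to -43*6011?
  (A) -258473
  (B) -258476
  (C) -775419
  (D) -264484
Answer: A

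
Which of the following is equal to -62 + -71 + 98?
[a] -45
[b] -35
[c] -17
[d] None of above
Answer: b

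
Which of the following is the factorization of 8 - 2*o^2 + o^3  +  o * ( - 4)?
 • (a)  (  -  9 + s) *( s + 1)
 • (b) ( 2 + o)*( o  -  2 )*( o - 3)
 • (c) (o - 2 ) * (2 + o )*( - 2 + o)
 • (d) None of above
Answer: c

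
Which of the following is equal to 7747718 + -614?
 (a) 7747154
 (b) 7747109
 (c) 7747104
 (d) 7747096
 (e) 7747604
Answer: c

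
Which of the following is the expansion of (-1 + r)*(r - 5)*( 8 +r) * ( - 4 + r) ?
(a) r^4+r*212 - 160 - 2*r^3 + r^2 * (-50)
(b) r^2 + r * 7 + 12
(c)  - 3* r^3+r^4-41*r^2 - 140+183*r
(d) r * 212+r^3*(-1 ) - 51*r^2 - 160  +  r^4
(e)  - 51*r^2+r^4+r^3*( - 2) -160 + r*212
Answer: e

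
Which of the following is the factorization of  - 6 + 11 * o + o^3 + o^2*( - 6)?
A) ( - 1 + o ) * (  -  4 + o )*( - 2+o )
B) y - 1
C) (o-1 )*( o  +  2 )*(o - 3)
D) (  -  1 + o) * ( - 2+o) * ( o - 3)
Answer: D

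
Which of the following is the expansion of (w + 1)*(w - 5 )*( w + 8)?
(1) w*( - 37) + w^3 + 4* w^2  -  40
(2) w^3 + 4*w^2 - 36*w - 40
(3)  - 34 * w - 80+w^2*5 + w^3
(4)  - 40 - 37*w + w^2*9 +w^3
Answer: 1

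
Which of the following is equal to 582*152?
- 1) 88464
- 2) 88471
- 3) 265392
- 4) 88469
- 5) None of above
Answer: 1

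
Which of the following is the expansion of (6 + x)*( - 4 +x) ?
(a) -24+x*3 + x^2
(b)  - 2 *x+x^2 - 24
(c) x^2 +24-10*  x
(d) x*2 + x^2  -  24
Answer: d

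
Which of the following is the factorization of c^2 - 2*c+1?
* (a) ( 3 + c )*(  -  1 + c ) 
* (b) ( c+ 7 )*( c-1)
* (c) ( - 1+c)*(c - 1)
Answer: c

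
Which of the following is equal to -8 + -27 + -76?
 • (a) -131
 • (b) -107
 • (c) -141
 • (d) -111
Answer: d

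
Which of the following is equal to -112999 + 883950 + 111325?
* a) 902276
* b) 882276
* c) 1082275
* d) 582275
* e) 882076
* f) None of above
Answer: b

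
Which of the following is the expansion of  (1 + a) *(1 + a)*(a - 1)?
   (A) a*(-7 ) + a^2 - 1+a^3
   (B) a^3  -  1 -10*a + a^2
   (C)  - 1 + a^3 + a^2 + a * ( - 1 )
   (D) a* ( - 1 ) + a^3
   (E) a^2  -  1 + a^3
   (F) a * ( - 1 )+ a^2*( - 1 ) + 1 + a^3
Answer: C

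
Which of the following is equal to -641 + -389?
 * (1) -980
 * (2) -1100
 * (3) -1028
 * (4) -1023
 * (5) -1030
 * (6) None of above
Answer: 5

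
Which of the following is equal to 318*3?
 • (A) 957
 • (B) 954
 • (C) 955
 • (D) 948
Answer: B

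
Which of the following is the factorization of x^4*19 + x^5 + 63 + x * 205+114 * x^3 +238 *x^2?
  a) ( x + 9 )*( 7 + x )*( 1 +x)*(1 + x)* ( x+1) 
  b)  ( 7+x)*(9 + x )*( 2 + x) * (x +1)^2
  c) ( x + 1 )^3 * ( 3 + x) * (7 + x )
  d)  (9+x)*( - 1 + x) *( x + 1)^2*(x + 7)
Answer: a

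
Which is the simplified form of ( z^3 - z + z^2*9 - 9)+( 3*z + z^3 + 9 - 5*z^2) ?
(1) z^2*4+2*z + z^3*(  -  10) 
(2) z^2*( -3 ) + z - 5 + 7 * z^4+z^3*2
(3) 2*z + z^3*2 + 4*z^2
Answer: 3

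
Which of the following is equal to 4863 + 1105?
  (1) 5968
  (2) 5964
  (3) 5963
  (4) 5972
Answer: 1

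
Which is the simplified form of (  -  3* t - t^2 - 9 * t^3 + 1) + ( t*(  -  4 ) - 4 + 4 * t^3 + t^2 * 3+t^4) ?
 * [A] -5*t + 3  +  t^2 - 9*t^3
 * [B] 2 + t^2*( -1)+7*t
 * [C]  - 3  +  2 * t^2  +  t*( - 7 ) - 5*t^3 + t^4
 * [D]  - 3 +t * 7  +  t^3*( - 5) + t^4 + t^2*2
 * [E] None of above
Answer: C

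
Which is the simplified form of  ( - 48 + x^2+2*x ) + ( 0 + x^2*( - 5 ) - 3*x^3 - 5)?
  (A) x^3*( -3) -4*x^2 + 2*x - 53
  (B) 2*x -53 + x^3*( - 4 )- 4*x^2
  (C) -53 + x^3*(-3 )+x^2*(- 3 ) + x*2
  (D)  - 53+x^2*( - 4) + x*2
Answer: A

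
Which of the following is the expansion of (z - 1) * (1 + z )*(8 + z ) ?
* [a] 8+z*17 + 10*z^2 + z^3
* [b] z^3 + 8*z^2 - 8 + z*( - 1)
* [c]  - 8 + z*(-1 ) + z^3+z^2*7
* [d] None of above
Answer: b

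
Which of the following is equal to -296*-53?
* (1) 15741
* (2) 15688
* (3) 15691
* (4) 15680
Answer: 2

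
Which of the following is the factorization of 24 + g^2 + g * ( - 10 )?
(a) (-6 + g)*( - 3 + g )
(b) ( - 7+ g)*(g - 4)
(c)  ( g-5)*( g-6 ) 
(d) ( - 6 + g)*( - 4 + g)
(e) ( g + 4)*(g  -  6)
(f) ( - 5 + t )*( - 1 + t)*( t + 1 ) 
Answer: d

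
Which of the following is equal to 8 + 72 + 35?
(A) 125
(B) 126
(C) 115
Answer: C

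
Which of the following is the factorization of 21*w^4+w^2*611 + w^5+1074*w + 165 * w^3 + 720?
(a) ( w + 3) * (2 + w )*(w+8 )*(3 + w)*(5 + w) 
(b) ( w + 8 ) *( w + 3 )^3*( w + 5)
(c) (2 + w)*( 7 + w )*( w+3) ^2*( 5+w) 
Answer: a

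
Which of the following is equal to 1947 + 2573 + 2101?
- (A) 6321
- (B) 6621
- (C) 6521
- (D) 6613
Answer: B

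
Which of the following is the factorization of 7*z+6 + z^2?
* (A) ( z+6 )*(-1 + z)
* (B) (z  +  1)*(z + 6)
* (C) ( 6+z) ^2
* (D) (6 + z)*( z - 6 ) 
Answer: B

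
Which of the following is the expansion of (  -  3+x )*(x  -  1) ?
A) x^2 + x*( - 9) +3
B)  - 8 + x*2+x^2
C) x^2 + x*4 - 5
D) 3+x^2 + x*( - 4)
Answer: D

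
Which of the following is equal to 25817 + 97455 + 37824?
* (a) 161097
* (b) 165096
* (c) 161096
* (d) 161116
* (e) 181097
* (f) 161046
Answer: c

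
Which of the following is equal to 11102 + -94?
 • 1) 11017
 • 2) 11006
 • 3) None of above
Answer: 3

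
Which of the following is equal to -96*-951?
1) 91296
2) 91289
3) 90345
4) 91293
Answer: 1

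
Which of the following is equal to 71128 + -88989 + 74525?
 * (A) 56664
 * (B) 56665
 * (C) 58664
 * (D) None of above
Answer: A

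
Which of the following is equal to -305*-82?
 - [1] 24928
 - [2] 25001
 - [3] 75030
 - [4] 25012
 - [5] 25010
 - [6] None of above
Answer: 5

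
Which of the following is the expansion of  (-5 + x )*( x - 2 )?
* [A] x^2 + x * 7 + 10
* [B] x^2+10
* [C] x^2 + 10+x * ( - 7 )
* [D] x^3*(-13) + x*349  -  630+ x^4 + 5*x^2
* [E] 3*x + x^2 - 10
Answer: C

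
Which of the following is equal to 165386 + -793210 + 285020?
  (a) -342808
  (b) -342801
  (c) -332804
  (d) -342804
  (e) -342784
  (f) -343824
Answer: d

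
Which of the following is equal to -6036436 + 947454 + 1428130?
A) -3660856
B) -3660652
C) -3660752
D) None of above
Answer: D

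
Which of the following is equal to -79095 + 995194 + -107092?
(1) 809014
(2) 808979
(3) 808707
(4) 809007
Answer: 4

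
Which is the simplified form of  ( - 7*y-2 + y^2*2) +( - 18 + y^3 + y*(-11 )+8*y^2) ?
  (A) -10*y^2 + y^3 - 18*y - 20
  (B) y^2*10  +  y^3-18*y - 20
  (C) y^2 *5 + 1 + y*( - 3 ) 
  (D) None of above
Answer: B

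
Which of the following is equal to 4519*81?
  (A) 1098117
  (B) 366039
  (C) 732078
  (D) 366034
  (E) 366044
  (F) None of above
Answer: B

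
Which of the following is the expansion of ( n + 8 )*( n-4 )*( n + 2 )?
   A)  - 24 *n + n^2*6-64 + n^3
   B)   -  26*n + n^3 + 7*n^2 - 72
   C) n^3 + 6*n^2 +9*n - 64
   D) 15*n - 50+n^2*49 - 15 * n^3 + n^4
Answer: A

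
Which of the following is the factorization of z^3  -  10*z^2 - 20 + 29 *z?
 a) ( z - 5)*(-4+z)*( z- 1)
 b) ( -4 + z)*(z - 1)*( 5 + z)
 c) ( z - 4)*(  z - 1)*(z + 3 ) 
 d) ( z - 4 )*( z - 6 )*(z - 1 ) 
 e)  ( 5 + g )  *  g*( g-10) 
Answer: a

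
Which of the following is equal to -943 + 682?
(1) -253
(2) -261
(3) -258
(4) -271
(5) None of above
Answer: 2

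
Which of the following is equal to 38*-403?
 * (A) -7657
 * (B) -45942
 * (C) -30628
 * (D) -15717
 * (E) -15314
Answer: E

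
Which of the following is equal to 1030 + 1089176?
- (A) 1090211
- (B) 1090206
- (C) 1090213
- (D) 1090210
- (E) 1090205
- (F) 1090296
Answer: B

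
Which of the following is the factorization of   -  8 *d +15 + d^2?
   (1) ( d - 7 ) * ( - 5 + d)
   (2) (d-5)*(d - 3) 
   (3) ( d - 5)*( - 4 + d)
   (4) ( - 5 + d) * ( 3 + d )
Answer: 2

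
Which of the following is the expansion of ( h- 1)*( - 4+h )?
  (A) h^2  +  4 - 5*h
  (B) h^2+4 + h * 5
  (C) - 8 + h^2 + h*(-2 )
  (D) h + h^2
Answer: A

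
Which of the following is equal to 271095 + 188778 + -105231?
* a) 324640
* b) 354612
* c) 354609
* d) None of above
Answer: d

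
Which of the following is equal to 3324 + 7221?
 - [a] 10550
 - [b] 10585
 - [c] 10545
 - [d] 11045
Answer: c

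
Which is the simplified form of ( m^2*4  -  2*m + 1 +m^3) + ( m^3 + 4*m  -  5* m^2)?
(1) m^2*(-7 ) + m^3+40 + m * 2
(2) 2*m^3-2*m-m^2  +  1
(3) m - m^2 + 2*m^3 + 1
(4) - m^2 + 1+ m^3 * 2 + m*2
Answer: 4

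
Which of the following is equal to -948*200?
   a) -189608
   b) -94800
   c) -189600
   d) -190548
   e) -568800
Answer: c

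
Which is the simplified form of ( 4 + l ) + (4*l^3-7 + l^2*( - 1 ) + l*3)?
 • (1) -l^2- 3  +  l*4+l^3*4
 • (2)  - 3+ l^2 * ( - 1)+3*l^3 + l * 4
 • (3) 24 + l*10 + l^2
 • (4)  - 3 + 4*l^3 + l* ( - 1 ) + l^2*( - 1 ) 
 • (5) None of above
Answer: 1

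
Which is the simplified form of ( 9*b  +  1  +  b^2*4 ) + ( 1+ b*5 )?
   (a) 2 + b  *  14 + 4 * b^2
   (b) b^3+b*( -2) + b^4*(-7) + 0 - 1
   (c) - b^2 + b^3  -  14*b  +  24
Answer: a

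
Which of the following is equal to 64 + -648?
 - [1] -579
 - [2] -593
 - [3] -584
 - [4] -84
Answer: 3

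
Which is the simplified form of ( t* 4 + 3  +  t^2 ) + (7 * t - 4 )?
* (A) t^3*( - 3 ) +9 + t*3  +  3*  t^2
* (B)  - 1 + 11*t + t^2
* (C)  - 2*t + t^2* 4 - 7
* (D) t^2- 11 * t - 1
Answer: B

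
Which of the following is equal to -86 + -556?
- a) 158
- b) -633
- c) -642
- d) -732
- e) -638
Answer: c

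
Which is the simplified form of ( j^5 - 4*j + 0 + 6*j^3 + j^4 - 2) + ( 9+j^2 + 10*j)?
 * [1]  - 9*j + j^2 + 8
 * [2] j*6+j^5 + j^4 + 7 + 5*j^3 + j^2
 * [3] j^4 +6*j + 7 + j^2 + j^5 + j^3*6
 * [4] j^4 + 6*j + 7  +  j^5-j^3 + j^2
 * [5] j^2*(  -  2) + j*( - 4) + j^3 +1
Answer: 3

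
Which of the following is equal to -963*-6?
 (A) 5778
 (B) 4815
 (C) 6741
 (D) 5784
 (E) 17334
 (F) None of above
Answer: A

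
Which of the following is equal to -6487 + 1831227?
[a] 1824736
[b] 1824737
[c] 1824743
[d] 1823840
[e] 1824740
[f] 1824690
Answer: e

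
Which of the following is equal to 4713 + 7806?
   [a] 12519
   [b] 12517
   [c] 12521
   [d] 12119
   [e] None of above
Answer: a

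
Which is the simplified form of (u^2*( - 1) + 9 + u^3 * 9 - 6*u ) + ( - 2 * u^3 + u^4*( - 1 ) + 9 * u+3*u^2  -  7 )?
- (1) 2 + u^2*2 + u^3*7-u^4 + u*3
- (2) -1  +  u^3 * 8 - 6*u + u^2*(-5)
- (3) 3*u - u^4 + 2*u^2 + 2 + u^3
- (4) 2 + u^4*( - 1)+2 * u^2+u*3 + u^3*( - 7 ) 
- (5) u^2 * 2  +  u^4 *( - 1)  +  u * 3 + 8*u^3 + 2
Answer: 1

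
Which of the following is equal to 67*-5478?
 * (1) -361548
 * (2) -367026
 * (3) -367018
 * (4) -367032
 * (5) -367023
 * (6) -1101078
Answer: 2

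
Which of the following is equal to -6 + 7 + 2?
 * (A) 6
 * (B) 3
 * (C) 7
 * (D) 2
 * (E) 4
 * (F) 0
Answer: B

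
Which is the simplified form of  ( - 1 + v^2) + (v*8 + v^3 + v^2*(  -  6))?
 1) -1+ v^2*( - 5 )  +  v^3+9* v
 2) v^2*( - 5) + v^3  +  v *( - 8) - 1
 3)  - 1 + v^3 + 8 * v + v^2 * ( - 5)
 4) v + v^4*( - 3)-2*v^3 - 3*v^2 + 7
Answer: 3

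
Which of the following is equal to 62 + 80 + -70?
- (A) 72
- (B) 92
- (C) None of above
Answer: A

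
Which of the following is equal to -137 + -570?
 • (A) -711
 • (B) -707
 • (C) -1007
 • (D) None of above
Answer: B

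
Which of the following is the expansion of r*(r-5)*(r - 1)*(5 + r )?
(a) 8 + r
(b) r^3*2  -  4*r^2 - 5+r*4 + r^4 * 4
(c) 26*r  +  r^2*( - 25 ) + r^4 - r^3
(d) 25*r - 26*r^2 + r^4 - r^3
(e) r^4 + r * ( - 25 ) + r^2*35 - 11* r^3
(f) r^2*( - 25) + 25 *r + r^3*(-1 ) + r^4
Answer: f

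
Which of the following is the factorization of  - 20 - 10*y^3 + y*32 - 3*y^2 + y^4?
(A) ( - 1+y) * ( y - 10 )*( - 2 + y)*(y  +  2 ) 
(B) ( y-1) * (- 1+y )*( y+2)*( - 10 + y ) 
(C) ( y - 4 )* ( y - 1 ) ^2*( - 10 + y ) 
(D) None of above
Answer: B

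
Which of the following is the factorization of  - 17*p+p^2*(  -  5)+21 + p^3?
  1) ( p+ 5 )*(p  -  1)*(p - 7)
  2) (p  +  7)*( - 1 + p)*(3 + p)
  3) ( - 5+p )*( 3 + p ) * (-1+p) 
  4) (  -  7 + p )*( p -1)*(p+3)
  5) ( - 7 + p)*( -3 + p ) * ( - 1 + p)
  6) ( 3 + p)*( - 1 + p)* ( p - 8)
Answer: 4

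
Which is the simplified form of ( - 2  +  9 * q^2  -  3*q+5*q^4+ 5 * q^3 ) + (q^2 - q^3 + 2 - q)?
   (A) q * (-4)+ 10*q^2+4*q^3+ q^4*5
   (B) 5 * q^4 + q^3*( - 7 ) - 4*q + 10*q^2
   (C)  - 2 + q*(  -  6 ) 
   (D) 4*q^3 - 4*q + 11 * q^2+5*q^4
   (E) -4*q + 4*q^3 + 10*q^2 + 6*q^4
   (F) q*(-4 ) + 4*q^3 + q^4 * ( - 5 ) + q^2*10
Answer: A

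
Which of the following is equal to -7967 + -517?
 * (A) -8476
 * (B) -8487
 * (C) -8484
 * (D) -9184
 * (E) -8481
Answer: C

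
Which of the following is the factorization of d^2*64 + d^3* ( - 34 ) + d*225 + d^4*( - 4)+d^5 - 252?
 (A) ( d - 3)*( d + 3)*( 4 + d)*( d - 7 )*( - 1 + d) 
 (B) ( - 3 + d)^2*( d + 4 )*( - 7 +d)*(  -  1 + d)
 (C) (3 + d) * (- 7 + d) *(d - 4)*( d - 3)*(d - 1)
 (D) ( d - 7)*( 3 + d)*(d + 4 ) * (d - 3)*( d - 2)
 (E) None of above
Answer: A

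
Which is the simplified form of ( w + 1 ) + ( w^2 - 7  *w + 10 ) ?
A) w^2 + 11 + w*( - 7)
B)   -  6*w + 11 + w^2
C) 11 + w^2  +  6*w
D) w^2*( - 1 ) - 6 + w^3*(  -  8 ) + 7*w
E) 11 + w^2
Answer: B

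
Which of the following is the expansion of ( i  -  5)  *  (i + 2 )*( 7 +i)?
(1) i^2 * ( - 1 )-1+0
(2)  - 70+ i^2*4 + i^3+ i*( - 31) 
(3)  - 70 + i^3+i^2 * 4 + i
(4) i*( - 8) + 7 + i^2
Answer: 2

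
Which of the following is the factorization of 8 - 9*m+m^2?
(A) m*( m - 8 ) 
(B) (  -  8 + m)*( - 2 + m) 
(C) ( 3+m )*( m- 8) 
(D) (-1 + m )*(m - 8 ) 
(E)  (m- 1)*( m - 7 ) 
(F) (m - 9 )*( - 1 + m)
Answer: D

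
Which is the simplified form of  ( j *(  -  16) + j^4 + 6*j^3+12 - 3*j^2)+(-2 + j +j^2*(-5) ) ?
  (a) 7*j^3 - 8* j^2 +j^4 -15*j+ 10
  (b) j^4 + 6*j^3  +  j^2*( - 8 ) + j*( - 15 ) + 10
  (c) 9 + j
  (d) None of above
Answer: b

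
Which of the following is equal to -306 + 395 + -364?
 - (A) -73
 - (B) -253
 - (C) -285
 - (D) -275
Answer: D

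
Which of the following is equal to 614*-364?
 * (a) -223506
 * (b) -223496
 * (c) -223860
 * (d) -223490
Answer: b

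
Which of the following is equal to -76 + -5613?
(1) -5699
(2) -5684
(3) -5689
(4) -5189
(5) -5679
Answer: 3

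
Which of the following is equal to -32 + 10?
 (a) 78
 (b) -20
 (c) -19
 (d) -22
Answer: d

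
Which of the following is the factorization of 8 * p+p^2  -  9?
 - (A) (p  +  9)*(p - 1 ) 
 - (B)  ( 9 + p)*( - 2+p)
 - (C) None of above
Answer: A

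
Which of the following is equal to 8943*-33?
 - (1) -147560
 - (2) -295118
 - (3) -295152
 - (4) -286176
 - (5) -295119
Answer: 5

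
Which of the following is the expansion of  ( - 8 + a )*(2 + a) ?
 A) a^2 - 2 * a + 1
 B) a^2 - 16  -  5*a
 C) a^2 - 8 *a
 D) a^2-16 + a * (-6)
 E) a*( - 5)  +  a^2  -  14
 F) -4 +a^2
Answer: D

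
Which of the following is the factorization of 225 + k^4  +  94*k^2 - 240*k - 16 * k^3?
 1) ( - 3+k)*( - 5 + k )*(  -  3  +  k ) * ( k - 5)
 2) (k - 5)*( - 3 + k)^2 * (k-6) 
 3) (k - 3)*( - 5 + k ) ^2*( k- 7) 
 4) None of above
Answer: 1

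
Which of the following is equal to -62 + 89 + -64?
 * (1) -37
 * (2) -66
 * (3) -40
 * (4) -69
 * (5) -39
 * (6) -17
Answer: 1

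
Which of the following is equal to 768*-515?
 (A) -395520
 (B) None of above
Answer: A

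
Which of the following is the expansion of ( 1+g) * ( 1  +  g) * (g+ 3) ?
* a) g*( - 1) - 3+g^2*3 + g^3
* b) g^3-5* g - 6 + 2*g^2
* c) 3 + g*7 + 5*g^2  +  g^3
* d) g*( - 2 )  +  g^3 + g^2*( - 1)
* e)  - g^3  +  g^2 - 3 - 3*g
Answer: c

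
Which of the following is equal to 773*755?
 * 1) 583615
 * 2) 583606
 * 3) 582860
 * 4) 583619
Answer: 1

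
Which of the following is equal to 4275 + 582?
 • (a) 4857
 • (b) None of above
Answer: a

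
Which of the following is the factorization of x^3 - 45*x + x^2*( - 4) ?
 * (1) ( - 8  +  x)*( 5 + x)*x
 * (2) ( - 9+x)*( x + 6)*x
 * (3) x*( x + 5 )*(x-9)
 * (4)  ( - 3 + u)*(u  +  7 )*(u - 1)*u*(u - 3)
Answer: 3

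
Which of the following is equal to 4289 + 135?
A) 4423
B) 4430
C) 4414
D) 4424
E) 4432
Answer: D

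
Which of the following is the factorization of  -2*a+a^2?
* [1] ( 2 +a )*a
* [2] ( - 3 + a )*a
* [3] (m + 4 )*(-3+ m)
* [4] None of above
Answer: 4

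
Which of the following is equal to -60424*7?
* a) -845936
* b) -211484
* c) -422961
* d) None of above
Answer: d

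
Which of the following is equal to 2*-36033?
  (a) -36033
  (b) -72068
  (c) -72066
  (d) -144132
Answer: c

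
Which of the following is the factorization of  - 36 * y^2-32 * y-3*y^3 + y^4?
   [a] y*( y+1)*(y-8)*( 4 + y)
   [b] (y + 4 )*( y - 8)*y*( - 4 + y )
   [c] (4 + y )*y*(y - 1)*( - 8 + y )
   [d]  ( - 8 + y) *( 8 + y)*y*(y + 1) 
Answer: a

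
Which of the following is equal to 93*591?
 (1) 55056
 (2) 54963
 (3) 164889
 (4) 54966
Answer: 2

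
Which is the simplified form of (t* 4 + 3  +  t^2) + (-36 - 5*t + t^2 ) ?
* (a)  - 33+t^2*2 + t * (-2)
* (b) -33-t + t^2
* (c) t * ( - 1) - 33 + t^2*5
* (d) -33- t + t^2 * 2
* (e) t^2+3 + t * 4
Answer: d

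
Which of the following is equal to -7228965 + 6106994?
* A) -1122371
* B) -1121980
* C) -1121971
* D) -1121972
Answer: C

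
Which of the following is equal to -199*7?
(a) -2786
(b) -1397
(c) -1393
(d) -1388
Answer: c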